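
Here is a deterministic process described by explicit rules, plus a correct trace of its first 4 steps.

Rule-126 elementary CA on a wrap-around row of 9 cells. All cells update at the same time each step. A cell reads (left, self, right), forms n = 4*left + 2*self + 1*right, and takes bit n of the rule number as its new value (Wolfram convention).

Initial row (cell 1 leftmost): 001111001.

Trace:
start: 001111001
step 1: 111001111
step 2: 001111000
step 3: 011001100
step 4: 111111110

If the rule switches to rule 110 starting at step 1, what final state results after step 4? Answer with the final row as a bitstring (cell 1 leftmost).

(re-executing steps 1..4 under rule 110; state before step 1: 001111001)
step 1: 011001011
step 2: 111011111
step 3: 001110000
step 4: 011010000

011010000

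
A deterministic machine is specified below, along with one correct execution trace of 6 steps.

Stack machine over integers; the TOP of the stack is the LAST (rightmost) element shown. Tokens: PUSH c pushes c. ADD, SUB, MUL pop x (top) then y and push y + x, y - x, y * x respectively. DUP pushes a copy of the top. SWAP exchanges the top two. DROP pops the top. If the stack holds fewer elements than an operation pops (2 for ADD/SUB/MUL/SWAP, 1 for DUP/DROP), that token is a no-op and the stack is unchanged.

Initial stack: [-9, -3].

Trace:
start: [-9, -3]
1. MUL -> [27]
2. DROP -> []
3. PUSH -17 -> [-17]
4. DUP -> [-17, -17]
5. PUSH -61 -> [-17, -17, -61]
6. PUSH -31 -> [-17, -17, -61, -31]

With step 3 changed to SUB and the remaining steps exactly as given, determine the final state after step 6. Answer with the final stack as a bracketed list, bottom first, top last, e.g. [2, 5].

(re-executing from step 3 with the substitution; state before step 3: [])
3. SUB -> []
4. DUP -> []
5. PUSH -61 -> [-61]
6. PUSH -31 -> [-61, -31]

[-61, -31]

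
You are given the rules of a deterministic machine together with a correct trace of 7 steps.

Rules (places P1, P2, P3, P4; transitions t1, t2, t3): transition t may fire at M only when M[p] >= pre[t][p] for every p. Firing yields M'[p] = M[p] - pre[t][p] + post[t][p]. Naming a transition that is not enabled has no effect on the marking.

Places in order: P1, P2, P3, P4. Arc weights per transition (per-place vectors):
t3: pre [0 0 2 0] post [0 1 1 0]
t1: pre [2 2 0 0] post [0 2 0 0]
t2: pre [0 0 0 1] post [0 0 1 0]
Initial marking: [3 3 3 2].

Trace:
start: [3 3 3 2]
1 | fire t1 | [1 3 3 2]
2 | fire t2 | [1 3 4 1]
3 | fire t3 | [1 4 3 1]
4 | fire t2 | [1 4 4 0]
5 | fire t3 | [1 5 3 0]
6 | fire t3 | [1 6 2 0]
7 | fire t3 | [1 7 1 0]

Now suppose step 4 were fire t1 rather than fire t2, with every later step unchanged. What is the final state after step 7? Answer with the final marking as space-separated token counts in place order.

(re-executing from step 4 with the substitution; state before step 4: [1 4 3 1])
4 | fire t1 | [1 4 3 1]
5 | fire t3 | [1 5 2 1]
6 | fire t3 | [1 6 1 1]
7 | fire t3 | [1 6 1 1]

1 6 1 1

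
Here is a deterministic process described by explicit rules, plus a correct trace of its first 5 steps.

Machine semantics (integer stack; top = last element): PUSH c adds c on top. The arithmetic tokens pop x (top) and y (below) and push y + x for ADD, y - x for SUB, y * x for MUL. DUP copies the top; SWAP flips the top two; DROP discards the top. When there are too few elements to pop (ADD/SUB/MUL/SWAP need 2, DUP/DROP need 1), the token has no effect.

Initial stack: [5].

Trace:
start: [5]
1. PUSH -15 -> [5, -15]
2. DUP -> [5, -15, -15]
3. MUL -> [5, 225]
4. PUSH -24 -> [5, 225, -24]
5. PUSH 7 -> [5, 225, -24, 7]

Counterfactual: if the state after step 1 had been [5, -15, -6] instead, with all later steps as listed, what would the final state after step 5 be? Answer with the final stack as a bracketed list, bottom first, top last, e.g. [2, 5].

state after step 1 := [5, -15, -6]
2. DUP -> [5, -15, -6, -6]
3. MUL -> [5, -15, 36]
4. PUSH -24 -> [5, -15, 36, -24]
5. PUSH 7 -> [5, -15, 36, -24, 7]

[5, -15, 36, -24, 7]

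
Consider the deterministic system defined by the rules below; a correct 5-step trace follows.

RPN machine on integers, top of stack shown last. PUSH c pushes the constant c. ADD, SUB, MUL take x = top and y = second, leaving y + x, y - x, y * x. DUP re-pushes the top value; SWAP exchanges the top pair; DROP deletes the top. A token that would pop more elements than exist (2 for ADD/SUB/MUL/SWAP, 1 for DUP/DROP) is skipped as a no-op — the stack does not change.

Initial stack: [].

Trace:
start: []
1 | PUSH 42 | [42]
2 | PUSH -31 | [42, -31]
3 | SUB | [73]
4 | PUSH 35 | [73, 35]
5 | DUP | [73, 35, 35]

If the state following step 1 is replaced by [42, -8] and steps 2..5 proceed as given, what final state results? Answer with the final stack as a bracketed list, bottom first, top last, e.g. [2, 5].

state after step 1 := [42, -8]
2 | PUSH -31 | [42, -8, -31]
3 | SUB | [42, 23]
4 | PUSH 35 | [42, 23, 35]
5 | DUP | [42, 23, 35, 35]

[42, 23, 35, 35]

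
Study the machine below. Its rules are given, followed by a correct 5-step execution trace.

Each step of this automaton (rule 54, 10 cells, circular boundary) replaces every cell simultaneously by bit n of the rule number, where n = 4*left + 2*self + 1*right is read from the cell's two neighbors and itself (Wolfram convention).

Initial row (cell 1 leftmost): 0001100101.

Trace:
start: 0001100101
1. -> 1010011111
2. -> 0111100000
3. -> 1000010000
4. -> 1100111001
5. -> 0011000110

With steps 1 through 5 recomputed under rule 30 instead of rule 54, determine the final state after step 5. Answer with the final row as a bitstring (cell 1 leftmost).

(re-executing steps 1..5 under rule 30; state before step 1: 0001100101)
1. -> 1011011101
2. -> 0010010001
3. -> 1111111011
4. -> 0000000010
5. -> 0000000111

0000000111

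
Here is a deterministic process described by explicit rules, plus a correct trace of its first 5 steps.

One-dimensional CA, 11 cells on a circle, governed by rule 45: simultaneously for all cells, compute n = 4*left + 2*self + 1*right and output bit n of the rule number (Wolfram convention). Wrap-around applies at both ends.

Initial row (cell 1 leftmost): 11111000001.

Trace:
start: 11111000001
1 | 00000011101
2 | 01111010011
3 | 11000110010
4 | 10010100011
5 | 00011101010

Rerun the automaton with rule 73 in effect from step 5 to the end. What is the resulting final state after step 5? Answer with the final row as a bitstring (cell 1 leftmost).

(re-executing step 5 under rule 73; state before step 5: 10010100011)
5 | 10000001010

10000001010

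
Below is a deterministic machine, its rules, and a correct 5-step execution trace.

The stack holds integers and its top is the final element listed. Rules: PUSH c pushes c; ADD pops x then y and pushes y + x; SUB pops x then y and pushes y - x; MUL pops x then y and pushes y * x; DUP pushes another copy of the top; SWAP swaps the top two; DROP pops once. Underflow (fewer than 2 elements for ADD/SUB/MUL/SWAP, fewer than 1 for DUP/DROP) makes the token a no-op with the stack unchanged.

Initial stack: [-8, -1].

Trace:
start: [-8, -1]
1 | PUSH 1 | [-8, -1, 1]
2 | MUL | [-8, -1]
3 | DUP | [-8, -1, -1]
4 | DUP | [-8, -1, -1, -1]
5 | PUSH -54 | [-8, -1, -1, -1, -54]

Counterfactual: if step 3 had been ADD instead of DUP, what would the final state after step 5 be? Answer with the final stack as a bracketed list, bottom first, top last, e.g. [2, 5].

(re-executing from step 3 with the substitution; state before step 3: [-8, -1])
3 | ADD | [-9]
4 | DUP | [-9, -9]
5 | PUSH -54 | [-9, -9, -54]

[-9, -9, -54]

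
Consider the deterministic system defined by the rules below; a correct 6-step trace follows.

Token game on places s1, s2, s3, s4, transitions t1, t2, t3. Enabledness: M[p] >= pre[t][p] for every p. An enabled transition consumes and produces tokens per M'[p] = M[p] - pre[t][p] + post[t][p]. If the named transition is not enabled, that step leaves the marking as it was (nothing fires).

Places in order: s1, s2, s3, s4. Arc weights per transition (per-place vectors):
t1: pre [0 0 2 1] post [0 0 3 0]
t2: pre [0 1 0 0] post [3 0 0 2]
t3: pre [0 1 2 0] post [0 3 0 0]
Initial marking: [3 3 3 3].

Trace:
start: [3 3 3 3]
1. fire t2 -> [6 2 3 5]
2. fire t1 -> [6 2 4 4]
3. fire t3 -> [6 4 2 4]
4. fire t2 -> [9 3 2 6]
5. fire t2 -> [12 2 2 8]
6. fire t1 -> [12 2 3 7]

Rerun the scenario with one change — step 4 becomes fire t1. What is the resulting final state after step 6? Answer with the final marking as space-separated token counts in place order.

9 3 4 4

(re-executing from step 4 with the substitution; state before step 4: [6 4 2 4])
4. fire t1 -> [6 4 3 3]
5. fire t2 -> [9 3 3 5]
6. fire t1 -> [9 3 4 4]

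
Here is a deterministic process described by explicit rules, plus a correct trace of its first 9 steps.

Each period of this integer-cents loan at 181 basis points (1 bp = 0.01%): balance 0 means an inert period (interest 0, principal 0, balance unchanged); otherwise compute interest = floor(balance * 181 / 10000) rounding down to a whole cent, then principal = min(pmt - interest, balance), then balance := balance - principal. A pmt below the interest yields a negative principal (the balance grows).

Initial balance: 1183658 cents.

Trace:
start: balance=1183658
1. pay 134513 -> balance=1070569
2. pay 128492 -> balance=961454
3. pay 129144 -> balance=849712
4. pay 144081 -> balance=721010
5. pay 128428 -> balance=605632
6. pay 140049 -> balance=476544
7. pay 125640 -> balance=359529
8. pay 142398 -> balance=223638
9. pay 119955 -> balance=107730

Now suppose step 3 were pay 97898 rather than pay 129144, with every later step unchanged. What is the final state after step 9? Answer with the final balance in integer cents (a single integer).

142529

(re-executing from step 3 with the substitution; state before step 3: balance=961454)
3. pay 97898 -> balance=880958
4. pay 144081 -> balance=752822
5. pay 128428 -> balance=638020
6. pay 140049 -> balance=509519
7. pay 125640 -> balance=393101
8. pay 142398 -> balance=257818
9. pay 119955 -> balance=142529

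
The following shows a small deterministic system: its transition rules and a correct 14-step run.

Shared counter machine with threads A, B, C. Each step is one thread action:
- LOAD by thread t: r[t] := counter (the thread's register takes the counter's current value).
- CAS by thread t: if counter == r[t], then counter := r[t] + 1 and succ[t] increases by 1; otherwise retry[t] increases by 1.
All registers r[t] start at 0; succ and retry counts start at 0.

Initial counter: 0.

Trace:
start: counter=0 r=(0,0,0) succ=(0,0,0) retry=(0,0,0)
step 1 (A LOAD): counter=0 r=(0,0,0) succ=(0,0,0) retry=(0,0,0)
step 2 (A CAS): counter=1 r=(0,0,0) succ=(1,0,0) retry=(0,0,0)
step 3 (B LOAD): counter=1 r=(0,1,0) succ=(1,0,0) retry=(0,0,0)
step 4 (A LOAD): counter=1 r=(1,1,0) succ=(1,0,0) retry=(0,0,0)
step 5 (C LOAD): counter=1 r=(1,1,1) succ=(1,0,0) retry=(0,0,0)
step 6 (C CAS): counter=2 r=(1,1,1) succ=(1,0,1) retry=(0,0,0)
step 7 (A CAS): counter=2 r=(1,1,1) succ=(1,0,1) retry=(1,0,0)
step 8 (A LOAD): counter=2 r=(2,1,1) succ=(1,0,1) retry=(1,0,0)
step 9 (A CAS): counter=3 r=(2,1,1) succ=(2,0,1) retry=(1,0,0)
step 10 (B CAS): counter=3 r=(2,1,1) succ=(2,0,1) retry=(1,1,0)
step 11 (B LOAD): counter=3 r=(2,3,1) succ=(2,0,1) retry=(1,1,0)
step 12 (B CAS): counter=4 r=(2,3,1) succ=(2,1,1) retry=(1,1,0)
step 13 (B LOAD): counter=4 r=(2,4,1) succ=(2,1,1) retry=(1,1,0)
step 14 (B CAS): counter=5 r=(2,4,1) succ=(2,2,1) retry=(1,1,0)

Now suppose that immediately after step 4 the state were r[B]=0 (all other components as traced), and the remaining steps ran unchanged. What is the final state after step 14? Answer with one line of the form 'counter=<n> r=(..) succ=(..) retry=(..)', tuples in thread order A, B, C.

state after step 4 := counter=1 r=(1,0,0) succ=(1,0,0) retry=(0,0,0)
step 5 (C LOAD): counter=1 r=(1,0,1) succ=(1,0,0) retry=(0,0,0)
step 6 (C CAS): counter=2 r=(1,0,1) succ=(1,0,1) retry=(0,0,0)
step 7 (A CAS): counter=2 r=(1,0,1) succ=(1,0,1) retry=(1,0,0)
step 8 (A LOAD): counter=2 r=(2,0,1) succ=(1,0,1) retry=(1,0,0)
step 9 (A CAS): counter=3 r=(2,0,1) succ=(2,0,1) retry=(1,0,0)
step 10 (B CAS): counter=3 r=(2,0,1) succ=(2,0,1) retry=(1,1,0)
step 11 (B LOAD): counter=3 r=(2,3,1) succ=(2,0,1) retry=(1,1,0)
step 12 (B CAS): counter=4 r=(2,3,1) succ=(2,1,1) retry=(1,1,0)
step 13 (B LOAD): counter=4 r=(2,4,1) succ=(2,1,1) retry=(1,1,0)
step 14 (B CAS): counter=5 r=(2,4,1) succ=(2,2,1) retry=(1,1,0)

counter=5 r=(2,4,1) succ=(2,2,1) retry=(1,1,0)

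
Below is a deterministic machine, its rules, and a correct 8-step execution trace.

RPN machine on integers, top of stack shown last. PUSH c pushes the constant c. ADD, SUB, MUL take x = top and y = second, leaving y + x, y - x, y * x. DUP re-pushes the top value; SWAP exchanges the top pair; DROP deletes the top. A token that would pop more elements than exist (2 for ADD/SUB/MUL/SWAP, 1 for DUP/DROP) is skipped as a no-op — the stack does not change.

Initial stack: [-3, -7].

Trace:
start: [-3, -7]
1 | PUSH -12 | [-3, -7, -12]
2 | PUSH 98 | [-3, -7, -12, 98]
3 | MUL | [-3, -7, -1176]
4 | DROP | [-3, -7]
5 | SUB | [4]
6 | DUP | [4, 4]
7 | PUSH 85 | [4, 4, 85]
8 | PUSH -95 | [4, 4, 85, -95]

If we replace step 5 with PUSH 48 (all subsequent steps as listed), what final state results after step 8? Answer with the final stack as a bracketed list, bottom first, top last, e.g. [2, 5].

[-3, -7, 48, 48, 85, -95]

(re-executing from step 5 with the substitution; state before step 5: [-3, -7])
5 | PUSH 48 | [-3, -7, 48]
6 | DUP | [-3, -7, 48, 48]
7 | PUSH 85 | [-3, -7, 48, 48, 85]
8 | PUSH -95 | [-3, -7, 48, 48, 85, -95]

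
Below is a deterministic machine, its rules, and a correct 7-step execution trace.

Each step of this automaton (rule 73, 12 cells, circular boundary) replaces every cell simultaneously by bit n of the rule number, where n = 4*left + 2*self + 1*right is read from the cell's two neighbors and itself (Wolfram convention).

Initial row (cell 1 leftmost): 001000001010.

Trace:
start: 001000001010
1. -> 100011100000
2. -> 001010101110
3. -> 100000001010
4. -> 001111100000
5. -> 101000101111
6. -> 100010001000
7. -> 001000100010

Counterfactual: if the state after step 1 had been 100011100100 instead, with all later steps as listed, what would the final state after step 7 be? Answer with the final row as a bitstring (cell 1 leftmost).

001000100010

state after step 1 := 100011100100
2. -> 001010100000
3. -> 100000001111
4. -> 101111101000
5. -> 001000100010
6. -> 100010001000
7. -> 001000100010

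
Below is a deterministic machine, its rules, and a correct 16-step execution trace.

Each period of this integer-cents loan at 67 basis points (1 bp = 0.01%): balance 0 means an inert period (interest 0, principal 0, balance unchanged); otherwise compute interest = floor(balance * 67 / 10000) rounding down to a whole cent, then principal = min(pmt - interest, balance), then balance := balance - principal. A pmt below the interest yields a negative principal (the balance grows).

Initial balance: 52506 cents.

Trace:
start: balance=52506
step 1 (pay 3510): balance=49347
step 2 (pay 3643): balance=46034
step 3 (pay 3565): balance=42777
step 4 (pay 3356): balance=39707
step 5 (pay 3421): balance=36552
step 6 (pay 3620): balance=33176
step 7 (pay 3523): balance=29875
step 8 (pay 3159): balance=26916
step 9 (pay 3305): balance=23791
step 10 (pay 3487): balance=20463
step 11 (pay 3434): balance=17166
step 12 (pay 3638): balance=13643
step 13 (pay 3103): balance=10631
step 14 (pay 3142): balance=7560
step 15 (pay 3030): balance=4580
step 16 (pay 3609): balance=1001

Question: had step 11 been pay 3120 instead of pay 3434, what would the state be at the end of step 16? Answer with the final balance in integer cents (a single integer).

1325

(re-executing from step 11 with the substitution; state before step 11: balance=20463)
step 11 (pay 3120): balance=17480
step 12 (pay 3638): balance=13959
step 13 (pay 3103): balance=10949
step 14 (pay 3142): balance=7880
step 15 (pay 3030): balance=4902
step 16 (pay 3609): balance=1325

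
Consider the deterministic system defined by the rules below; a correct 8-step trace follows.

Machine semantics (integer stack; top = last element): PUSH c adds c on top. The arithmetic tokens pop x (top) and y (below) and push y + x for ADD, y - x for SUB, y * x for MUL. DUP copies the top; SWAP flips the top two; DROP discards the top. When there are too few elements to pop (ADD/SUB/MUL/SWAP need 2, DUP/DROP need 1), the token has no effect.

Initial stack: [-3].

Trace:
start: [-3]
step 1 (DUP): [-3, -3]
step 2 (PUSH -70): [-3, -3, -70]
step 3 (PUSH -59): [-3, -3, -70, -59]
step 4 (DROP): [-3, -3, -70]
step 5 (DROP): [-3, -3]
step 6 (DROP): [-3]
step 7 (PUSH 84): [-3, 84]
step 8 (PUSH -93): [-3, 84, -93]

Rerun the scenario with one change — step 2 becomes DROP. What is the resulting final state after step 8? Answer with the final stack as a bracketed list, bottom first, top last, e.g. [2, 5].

(re-executing from step 2 with the substitution; state before step 2: [-3, -3])
step 2 (DROP): [-3]
step 3 (PUSH -59): [-3, -59]
step 4 (DROP): [-3]
step 5 (DROP): []
step 6 (DROP): []
step 7 (PUSH 84): [84]
step 8 (PUSH -93): [84, -93]

[84, -93]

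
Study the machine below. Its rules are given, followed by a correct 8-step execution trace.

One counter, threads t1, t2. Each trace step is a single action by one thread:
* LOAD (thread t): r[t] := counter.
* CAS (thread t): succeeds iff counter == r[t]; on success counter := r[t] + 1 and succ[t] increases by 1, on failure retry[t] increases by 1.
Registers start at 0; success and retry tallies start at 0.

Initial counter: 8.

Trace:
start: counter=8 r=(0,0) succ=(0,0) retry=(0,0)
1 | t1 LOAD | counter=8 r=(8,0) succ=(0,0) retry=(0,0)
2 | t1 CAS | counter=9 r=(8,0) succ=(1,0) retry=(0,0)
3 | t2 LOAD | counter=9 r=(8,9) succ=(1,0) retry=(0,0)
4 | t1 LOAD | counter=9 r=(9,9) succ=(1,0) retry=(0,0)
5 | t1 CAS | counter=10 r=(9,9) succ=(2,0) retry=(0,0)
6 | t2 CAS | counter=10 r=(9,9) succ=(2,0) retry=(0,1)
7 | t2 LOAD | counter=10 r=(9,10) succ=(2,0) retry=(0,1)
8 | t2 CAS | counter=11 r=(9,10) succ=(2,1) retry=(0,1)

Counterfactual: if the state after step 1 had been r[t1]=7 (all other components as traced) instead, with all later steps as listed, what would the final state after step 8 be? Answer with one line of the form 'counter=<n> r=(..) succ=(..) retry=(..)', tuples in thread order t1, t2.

counter=10 r=(8,9) succ=(1,1) retry=(1,1)

state after step 1 := counter=8 r=(7,0) succ=(0,0) retry=(0,0)
2 | t1 CAS | counter=8 r=(7,0) succ=(0,0) retry=(1,0)
3 | t2 LOAD | counter=8 r=(7,8) succ=(0,0) retry=(1,0)
4 | t1 LOAD | counter=8 r=(8,8) succ=(0,0) retry=(1,0)
5 | t1 CAS | counter=9 r=(8,8) succ=(1,0) retry=(1,0)
6 | t2 CAS | counter=9 r=(8,8) succ=(1,0) retry=(1,1)
7 | t2 LOAD | counter=9 r=(8,9) succ=(1,0) retry=(1,1)
8 | t2 CAS | counter=10 r=(8,9) succ=(1,1) retry=(1,1)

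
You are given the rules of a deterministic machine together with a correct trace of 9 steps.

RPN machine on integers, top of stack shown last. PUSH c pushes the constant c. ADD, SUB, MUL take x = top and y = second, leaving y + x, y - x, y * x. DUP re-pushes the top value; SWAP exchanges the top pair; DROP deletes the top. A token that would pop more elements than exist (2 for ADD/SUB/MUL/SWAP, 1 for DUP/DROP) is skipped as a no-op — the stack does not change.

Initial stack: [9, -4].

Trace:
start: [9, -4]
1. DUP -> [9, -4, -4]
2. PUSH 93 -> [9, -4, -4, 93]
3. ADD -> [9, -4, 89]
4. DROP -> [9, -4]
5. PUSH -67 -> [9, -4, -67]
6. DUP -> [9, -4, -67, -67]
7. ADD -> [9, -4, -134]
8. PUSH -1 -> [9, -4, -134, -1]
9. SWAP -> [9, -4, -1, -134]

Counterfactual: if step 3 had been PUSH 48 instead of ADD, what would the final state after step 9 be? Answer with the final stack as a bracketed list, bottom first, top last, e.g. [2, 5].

[9, -4, -4, 93, -1, -134]

(re-executing from step 3 with the substitution; state before step 3: [9, -4, -4, 93])
3. PUSH 48 -> [9, -4, -4, 93, 48]
4. DROP -> [9, -4, -4, 93]
5. PUSH -67 -> [9, -4, -4, 93, -67]
6. DUP -> [9, -4, -4, 93, -67, -67]
7. ADD -> [9, -4, -4, 93, -134]
8. PUSH -1 -> [9, -4, -4, 93, -134, -1]
9. SWAP -> [9, -4, -4, 93, -1, -134]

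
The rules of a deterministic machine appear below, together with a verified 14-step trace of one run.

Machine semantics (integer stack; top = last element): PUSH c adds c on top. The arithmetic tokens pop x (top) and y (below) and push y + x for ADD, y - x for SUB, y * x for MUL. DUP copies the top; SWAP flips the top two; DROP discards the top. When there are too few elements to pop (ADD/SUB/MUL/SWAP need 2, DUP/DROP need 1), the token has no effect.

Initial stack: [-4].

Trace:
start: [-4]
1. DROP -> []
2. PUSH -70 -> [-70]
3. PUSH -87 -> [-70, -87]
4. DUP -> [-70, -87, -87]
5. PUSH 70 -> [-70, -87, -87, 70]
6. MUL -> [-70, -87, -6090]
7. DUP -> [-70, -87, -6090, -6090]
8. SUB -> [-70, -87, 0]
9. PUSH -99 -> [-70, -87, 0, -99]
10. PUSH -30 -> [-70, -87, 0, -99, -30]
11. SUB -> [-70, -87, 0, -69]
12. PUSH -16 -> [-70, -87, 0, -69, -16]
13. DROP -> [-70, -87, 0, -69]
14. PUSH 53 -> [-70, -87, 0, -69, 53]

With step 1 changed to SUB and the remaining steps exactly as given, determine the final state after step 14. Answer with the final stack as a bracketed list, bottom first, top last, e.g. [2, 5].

[-4, -70, -87, 0, -69, 53]

(re-executing from step 1 with the substitution; state before step 1: [-4])
1. SUB -> [-4]
2. PUSH -70 -> [-4, -70]
3. PUSH -87 -> [-4, -70, -87]
4. DUP -> [-4, -70, -87, -87]
5. PUSH 70 -> [-4, -70, -87, -87, 70]
6. MUL -> [-4, -70, -87, -6090]
7. DUP -> [-4, -70, -87, -6090, -6090]
8. SUB -> [-4, -70, -87, 0]
9. PUSH -99 -> [-4, -70, -87, 0, -99]
10. PUSH -30 -> [-4, -70, -87, 0, -99, -30]
11. SUB -> [-4, -70, -87, 0, -69]
12. PUSH -16 -> [-4, -70, -87, 0, -69, -16]
13. DROP -> [-4, -70, -87, 0, -69]
14. PUSH 53 -> [-4, -70, -87, 0, -69, 53]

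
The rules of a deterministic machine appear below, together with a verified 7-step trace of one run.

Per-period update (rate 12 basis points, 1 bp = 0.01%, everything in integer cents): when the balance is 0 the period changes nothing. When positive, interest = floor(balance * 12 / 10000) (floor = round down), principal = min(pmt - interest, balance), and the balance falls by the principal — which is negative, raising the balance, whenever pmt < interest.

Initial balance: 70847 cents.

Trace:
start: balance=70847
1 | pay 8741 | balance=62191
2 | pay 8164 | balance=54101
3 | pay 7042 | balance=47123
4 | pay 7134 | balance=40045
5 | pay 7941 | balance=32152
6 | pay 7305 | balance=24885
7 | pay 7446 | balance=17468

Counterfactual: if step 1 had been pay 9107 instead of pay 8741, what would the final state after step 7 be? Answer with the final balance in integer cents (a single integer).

(re-executing from step 1 with the substitution; state before step 1: balance=70847)
1 | pay 9107 | balance=61825
2 | pay 8164 | balance=53735
3 | pay 7042 | balance=46757
4 | pay 7134 | balance=39679
5 | pay 7941 | balance=31785
6 | pay 7305 | balance=24518
7 | pay 7446 | balance=17101

17101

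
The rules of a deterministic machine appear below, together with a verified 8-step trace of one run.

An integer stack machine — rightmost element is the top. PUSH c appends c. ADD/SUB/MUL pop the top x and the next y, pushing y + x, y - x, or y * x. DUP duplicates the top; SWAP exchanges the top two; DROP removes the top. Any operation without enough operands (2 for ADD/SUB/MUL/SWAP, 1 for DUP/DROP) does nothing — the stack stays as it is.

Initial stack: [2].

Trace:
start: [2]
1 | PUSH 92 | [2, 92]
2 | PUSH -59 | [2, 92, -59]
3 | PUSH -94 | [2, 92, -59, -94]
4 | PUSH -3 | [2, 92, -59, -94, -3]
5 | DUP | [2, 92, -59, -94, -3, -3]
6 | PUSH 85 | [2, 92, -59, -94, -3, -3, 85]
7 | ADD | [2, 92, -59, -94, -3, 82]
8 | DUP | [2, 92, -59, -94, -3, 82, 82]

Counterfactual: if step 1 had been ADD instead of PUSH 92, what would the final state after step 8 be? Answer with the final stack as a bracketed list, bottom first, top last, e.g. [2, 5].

(re-executing from step 1 with the substitution; state before step 1: [2])
1 | ADD | [2]
2 | PUSH -59 | [2, -59]
3 | PUSH -94 | [2, -59, -94]
4 | PUSH -3 | [2, -59, -94, -3]
5 | DUP | [2, -59, -94, -3, -3]
6 | PUSH 85 | [2, -59, -94, -3, -3, 85]
7 | ADD | [2, -59, -94, -3, 82]
8 | DUP | [2, -59, -94, -3, 82, 82]

[2, -59, -94, -3, 82, 82]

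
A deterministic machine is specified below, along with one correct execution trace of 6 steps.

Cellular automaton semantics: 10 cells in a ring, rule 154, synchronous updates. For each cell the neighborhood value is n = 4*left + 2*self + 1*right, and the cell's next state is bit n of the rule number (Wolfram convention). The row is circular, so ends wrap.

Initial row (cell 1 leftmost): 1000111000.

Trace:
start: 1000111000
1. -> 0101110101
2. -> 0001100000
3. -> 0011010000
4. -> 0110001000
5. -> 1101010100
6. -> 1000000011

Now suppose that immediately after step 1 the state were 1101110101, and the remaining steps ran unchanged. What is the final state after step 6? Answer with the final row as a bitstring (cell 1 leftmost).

1000011001

state after step 1 := 1101110101
2. -> 1001100001
3. -> 0111010011
4. -> 0110001110
5. -> 1101011101
6. -> 1000011001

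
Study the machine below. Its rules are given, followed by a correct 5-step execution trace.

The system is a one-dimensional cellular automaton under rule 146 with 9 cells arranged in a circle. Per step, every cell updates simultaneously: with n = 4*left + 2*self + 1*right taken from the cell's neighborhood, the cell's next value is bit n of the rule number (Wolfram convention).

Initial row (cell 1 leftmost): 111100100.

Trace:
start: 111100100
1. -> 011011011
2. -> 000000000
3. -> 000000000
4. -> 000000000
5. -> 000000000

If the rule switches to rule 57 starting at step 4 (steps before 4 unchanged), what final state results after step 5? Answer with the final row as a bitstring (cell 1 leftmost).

(re-executing steps 4..5 under rule 57; state before step 4: 000000000)
4. -> 111111111
5. -> 000000000

000000000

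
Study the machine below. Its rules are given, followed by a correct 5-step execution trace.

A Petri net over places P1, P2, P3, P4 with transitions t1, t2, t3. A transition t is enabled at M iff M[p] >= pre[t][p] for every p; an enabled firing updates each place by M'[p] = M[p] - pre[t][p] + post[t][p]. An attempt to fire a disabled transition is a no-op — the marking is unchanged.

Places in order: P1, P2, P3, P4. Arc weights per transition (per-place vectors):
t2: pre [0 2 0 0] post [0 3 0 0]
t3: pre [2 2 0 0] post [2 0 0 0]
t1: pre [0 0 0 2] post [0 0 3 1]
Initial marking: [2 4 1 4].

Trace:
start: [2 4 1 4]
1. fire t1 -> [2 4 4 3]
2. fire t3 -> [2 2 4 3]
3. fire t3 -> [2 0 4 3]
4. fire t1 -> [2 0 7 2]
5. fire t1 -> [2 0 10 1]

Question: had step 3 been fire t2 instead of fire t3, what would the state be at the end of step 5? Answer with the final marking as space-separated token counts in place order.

2 3 10 1

(re-executing from step 3 with the substitution; state before step 3: [2 2 4 3])
3. fire t2 -> [2 3 4 3]
4. fire t1 -> [2 3 7 2]
5. fire t1 -> [2 3 10 1]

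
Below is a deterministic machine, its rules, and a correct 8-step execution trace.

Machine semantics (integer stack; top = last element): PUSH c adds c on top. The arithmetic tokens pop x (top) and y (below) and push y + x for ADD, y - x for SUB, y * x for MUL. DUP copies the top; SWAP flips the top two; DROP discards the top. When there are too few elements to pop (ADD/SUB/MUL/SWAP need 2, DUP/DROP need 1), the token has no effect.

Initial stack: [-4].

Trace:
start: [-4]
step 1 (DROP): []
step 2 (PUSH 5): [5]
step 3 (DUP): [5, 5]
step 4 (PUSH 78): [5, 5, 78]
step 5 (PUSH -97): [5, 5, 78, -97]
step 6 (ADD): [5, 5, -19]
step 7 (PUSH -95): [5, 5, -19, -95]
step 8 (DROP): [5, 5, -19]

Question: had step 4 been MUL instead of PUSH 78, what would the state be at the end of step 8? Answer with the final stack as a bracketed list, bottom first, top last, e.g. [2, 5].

(re-executing from step 4 with the substitution; state before step 4: [5, 5])
step 4 (MUL): [25]
step 5 (PUSH -97): [25, -97]
step 6 (ADD): [-72]
step 7 (PUSH -95): [-72, -95]
step 8 (DROP): [-72]

[-72]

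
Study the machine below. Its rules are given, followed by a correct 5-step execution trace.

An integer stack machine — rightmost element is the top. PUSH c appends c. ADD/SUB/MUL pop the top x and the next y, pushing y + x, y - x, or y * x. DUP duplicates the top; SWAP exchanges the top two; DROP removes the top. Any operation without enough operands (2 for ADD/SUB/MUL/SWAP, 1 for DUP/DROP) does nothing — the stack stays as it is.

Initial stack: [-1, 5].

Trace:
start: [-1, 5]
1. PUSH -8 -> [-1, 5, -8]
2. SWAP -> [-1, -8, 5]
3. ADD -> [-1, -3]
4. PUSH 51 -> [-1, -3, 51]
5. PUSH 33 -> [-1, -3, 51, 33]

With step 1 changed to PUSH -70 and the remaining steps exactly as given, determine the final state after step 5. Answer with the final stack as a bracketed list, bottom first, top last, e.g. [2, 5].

(re-executing from step 1 with the substitution; state before step 1: [-1, 5])
1. PUSH -70 -> [-1, 5, -70]
2. SWAP -> [-1, -70, 5]
3. ADD -> [-1, -65]
4. PUSH 51 -> [-1, -65, 51]
5. PUSH 33 -> [-1, -65, 51, 33]

[-1, -65, 51, 33]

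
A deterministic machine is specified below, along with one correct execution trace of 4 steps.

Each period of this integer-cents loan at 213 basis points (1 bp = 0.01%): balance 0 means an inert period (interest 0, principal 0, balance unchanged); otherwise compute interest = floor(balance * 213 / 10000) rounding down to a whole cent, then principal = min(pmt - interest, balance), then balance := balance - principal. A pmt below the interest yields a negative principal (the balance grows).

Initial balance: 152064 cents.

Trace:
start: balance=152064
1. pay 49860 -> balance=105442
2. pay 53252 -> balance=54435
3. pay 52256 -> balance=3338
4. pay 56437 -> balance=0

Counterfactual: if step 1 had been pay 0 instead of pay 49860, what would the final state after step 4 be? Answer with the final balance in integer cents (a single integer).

(re-executing from step 1 with the substitution; state before step 1: balance=152064)
1. pay 0 -> balance=155302
2. pay 53252 -> balance=105357
3. pay 52256 -> balance=55345
4. pay 56437 -> balance=86

86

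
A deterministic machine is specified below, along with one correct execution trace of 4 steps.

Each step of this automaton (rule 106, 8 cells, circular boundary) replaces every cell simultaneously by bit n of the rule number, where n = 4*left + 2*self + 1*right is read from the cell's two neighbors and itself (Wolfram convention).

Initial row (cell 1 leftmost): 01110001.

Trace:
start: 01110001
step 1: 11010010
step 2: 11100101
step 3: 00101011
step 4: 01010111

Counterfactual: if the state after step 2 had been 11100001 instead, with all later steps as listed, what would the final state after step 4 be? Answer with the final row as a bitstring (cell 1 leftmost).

01000111

state after step 2 := 11100001
step 3: 00100011
step 4: 01000111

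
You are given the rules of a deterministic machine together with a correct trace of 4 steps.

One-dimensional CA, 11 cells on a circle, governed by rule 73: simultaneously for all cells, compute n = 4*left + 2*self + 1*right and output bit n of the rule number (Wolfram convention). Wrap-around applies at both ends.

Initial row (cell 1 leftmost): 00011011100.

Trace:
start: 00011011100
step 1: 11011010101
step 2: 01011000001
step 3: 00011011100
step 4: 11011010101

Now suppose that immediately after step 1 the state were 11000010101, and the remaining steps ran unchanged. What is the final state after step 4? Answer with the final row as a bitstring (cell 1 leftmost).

state after step 1 := 11000010101
step 2: 01011000001
step 3: 00011011100
step 4: 11011010101

11011010101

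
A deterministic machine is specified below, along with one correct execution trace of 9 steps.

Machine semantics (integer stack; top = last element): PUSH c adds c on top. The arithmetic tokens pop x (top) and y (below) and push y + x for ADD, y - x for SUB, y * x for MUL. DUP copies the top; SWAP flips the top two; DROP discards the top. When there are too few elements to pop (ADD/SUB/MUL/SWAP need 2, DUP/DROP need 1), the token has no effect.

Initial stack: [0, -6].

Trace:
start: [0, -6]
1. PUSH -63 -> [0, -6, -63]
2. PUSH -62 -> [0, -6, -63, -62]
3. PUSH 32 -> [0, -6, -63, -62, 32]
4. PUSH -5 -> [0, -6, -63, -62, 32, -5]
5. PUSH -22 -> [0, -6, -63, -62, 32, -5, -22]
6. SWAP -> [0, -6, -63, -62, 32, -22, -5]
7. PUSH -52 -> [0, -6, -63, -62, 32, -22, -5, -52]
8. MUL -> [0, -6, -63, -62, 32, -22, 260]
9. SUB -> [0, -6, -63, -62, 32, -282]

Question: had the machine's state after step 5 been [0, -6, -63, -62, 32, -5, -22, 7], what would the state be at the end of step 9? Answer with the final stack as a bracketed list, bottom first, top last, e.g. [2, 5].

state after step 5 := [0, -6, -63, -62, 32, -5, -22, 7]
6. SWAP -> [0, -6, -63, -62, 32, -5, 7, -22]
7. PUSH -52 -> [0, -6, -63, -62, 32, -5, 7, -22, -52]
8. MUL -> [0, -6, -63, -62, 32, -5, 7, 1144]
9. SUB -> [0, -6, -63, -62, 32, -5, -1137]

[0, -6, -63, -62, 32, -5, -1137]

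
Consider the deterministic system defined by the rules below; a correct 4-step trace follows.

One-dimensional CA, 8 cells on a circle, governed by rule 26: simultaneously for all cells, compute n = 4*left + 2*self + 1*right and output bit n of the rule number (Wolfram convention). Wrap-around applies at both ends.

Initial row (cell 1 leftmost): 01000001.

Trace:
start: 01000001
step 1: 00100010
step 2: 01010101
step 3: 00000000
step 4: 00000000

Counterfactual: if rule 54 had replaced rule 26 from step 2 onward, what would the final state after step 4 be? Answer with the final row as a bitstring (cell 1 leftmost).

(re-executing steps 2..4 under rule 54; state before step 2: 00100010)
step 2: 01110111
step 3: 10001000
step 4: 11011101

11011101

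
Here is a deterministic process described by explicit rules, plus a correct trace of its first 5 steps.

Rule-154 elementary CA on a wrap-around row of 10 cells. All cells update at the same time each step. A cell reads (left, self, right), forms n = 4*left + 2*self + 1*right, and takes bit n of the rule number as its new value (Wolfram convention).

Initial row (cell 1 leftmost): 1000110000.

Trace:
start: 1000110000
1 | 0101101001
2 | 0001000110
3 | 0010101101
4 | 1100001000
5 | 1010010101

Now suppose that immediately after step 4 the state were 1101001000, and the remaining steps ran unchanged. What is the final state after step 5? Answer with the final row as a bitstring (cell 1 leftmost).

state after step 4 := 1101001000
5 | 1000110101

1000110101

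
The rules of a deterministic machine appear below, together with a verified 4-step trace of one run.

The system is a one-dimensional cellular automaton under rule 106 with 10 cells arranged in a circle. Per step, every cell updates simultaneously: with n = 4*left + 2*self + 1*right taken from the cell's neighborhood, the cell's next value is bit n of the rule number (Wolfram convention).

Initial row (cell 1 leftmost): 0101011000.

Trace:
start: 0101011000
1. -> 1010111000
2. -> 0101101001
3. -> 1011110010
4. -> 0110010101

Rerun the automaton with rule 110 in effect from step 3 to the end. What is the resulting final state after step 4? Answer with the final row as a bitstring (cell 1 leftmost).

(re-executing steps 3..4 under rule 110; state before step 3: 0101101001)
3. -> 1111111011
4. -> 0000001110

0000001110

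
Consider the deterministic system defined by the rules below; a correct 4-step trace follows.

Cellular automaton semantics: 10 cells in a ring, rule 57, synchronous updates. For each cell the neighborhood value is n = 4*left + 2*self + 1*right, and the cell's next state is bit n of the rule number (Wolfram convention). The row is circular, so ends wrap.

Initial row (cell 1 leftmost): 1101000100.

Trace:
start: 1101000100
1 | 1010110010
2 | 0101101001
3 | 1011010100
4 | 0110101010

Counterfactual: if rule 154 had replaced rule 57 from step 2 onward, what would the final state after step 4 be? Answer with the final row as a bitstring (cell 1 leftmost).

0010110001

(re-executing steps 2..4 under rule 154; state before step 2: 1010110010)
2 | 0000101100
3 | 0001001010
4 | 0010110001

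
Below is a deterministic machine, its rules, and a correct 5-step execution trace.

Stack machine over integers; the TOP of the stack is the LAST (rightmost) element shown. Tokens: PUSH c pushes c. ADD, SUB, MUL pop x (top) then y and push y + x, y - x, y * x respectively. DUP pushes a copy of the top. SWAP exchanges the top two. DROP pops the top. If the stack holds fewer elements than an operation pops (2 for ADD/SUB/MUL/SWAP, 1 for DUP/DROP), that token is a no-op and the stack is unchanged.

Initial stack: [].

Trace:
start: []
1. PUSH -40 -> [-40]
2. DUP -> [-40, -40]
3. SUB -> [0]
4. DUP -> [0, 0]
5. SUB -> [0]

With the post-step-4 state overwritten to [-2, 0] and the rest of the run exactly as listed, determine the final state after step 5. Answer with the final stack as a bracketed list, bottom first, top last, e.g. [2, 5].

[-2]

state after step 4 := [-2, 0]
5. SUB -> [-2]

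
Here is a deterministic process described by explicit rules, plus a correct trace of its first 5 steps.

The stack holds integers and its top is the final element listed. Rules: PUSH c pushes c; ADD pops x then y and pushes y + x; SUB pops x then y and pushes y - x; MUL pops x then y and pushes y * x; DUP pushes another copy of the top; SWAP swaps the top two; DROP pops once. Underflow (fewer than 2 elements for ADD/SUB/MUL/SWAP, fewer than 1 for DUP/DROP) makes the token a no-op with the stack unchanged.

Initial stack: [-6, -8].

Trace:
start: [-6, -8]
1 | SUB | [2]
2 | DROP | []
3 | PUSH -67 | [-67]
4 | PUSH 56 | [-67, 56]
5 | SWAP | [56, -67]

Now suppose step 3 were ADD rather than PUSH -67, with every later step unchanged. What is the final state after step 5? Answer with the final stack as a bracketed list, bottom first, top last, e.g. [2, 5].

[56]

(re-executing from step 3 with the substitution; state before step 3: [])
3 | ADD | []
4 | PUSH 56 | [56]
5 | SWAP | [56]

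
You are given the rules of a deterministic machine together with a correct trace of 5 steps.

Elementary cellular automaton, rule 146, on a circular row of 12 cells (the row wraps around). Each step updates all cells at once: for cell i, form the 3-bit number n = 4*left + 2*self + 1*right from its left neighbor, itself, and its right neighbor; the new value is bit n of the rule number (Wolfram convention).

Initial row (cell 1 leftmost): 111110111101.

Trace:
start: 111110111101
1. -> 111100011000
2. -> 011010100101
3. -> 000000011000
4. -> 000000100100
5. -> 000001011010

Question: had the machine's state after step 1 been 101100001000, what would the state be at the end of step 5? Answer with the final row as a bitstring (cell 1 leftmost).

000100101010

state after step 1 := 101100001000
2. -> 000010010101
3. -> 100101100000
4. -> 011000010001
5. -> 000100101010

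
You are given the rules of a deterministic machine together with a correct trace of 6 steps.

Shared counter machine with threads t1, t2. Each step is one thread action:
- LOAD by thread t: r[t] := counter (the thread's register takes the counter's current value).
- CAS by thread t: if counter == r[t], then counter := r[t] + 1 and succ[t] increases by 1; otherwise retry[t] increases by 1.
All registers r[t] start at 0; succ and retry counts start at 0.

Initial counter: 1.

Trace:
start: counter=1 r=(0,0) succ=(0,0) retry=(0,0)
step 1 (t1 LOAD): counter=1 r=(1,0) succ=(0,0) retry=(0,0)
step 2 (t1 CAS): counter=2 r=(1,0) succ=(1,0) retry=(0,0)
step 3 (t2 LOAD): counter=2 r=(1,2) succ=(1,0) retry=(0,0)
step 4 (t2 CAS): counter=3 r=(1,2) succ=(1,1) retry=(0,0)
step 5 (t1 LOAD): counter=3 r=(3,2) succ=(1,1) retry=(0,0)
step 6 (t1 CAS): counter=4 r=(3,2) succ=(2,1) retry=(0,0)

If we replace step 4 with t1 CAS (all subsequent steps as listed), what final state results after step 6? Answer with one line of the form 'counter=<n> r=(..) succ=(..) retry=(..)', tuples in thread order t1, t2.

counter=3 r=(2,2) succ=(2,0) retry=(1,0)

(re-executing from step 4 with the substitution; state before step 4: counter=2 r=(1,2) succ=(1,0) retry=(0,0))
step 4 (t1 CAS): counter=2 r=(1,2) succ=(1,0) retry=(1,0)
step 5 (t1 LOAD): counter=2 r=(2,2) succ=(1,0) retry=(1,0)
step 6 (t1 CAS): counter=3 r=(2,2) succ=(2,0) retry=(1,0)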